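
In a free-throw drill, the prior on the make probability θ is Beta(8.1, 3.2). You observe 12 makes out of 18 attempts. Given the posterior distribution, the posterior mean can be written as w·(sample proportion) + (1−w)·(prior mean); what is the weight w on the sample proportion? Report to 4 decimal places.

0.6143

The Beta prior is conjugate to a Binomial/Bernoulli likelihood; the update adds successes to α and failures to β.
Posterior mean = (α₀+k)/(α₀+β₀+n) = [n/(α₀+β₀+n)]·(k/n) + [(α₀+β₀)/(α₀+β₀+n)]·α₀/(α₀+β₀), so only n and the prior enter the weight.
The weight on the data is w = n/(α₀+β₀+n) = 18/(8.1+3.2+18) = 18/29.3 = 0.6143.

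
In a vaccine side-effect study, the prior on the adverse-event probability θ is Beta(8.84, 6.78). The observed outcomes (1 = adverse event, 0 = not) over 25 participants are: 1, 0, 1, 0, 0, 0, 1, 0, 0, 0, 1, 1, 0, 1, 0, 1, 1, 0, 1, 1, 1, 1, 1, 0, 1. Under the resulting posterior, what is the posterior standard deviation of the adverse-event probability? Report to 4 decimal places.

0.0769

The Beta prior is conjugate to a Binomial/Bernoulli likelihood; the update adds successes to α and failures to β.
Posterior: Beta(α+k, β+n−k) = Beta(8.84+14, 6.78+11) = Beta(22.84, 17.78).
Var = αβ/((α+β)²(α+β+1)) = 22.84·17.78/(40.62²·41.62) = 0.00591352; SD = √0.00591352 = 0.0769.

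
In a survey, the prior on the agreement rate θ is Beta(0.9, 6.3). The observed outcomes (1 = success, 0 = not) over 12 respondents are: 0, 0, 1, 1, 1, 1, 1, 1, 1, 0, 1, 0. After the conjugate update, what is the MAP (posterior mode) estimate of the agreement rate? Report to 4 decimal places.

The Beta prior is conjugate to a Binomial/Bernoulli likelihood; the update adds successes to α and failures to β.
Posterior: Beta(α+k, β+n−k) = Beta(0.9+8, 6.3+4) = Beta(8.9, 10.3).
Mode of Beta(a,b) for a,b>1 is (a−1)/(a+b−2) = 7.9/17.2 = 0.4593.

0.4593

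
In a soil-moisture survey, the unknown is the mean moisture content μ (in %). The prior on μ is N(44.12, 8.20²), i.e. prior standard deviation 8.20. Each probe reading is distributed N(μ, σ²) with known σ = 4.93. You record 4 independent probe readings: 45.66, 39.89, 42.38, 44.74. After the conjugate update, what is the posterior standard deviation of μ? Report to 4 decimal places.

2.3606

For Normal data with known variance σ², a Normal(μ₀, σ₀²) prior on μ is conjugate. Posterior precision = 1/σ₀² + n/σ²; posterior mean is the precision-weighted average of μ₀ and x̄.
σ₀² = 8.20² = 67.24, σ² = 4.93² = 24.3049; σ² + n·σ₀² = 24.3049 + 4·67.24 = 293.2649.
Posterior precision = 1/σ₀² + n/σ² = 1/67.24 + 4/24.3049 = (σ² + n·σ₀²)/(σ₀²σ²) = 293.2649/(67.24·24.3049); posterior variance σₙ² = σ₀²σ²/(σ² + n·σ₀²) = 67.24·24.3049/293.2649 = 5.572646.
Posterior SD = √σₙ² = √(67.24·24.3049/293.2649) = 2.3606.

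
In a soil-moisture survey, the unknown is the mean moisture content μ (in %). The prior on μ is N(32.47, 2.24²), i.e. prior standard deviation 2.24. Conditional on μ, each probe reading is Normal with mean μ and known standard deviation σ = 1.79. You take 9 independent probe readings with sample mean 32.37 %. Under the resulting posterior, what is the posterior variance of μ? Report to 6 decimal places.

For Normal data with known variance σ², a Normal(μ₀, σ₀²) prior on μ is conjugate. Posterior precision = 1/σ₀² + n/σ²; posterior mean is the precision-weighted average of μ₀ and x̄.
σ₀² = 2.24² = 5.0176, σ² = 1.79² = 3.2041; σ² + n·σ₀² = 3.2041 + 9·5.0176 = 48.3625.
Posterior precision = 1/σ₀² + n/σ² = 1/5.0176 + 9/3.2041 = (σ² + n·σ₀²)/(σ₀²σ²) = 48.3625/(5.0176·3.2041); posterior variance σₙ² = σ₀²σ²/(σ² + n·σ₀²) = 5.0176·3.2041/48.3625 = 0.332425.

0.332425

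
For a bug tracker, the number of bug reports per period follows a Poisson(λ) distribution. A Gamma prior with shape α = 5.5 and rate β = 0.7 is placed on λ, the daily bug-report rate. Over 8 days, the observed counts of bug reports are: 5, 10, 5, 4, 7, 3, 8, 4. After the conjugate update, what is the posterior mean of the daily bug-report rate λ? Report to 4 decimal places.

With a Gamma(shape α, rate β) prior, the Poisson likelihood is conjugate: the posterior is Gamma(α + ΣXᵢ, β + n).
Sum of counts S = 46 over n = 8 days.
Posterior: Gamma(α+S, β+n) = Gamma(5.5+46, 0.7+8) = Gamma(51.5, 8.7).
Posterior mean = α/β = 51.5/8.7 = 5.9195.

5.9195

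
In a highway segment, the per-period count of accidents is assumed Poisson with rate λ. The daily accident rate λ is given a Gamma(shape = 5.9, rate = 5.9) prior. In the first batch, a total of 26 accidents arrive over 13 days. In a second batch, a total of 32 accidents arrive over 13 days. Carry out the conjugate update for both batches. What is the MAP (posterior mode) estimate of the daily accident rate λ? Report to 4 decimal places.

1.9718

With a Gamma(shape α, rate β) prior, the Poisson likelihood is conjugate: the posterior is Gamma(α + ΣXᵢ, β + n).
After batch 1: Gamma(α+S, β+n) = Gamma(5.9+26, 5.9+13) = Gamma(31.9, 18.9).
After batch 2: Gamma(α+S, β+n) = Gamma(31.9+32, 18.9+13) = Gamma(63.9, 31.9).
Mode of Gamma(α,β) for α≥1 is (α−1)/β = 62.9/31.9 = 1.9718.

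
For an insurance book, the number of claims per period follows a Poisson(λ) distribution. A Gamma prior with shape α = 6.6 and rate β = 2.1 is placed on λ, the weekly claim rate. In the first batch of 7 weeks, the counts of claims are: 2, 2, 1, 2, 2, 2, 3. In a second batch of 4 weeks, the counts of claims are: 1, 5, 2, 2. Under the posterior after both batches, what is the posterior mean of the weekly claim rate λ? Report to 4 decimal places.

2.3359

With a Gamma(shape α, rate β) prior, the Poisson likelihood is conjugate: the posterior is Gamma(α + ΣXᵢ, β + n).
Batch 1: sum of counts S = 14 over n = 7 weeks.
After batch 1: Gamma(α+S, β+n) = Gamma(6.6+14, 2.1+7) = Gamma(20.6, 9.1).
Batch 2: sum of counts S = 10 over n = 4 weeks.
After batch 2: Gamma(α+S, β+n) = Gamma(20.6+10, 9.1+4) = Gamma(30.6, 13.1).
Posterior mean = α/β = 30.6/13.1 = 2.3359.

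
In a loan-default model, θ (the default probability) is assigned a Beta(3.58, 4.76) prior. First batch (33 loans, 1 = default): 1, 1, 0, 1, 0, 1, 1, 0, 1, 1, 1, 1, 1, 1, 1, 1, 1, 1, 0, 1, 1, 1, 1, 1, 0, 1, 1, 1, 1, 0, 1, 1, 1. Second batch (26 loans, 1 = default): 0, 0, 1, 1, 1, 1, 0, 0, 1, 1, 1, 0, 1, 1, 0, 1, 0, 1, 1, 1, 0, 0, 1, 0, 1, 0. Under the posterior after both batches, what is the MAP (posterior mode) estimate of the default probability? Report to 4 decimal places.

0.6823

The Beta prior is conjugate to a Binomial/Bernoulli likelihood; the update adds successes to α and failures to β.
After batch 1: Beta(3.58+27, 4.76+6) = Beta(30.58, 10.76).
After batch 2: Beta(30.58+15, 10.76+11) = Beta(45.58, 21.76).
Mode of Beta(a,b) for a,b>1 is (a−1)/(a+b−2) = 44.58/65.34 = 0.6823.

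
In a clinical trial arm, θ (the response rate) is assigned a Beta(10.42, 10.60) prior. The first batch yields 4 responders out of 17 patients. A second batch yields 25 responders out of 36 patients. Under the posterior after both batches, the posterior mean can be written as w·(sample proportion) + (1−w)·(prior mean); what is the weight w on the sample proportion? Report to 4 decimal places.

0.7160

The Beta prior is conjugate to a Binomial/Bernoulli likelihood; the update adds successes to α and failures to β.
Total number of patients: n = 17 + 36 = 53.
Posterior mean = (α₀+k)/(α₀+β₀+n) = [n/(α₀+β₀+n)]·(k/n) + [(α₀+β₀)/(α₀+β₀+n)]·α₀/(α₀+β₀), so only n and the prior enter the weight.
The weight on the data is w = n/(α₀+β₀+n) = 53/(10.42+10.60+53) = 53/74.02 = 0.7160.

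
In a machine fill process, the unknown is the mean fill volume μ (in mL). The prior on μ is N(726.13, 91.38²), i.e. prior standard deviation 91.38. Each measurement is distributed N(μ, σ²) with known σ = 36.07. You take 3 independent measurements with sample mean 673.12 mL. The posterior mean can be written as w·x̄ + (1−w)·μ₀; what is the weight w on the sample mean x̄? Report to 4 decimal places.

0.9506

For Normal data with known variance σ², a Normal(μ₀, σ₀²) prior on μ is conjugate. Posterior precision = 1/σ₀² + n/σ²; posterior mean is the precision-weighted average of μ₀ and x̄.
σ₀² = 91.38² = 8350.3044, σ² = 36.07² = 1301.0449. Prior precision 1/σ₀² = 1/8350.3044; data precision n/σ² = 3/1301.0449.
w = (n/σ²)/(1/σ₀² + n/σ²) = n·σ₀²/(σ² + n·σ₀²) = 3·8350.3044/(1301.0449 + 3·8350.3044) = 25050.9132/26351.9581 = 0.9506.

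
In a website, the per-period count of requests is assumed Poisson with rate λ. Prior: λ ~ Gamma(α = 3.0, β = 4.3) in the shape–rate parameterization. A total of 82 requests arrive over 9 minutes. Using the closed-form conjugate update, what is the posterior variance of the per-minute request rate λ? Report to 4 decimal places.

With a Gamma(shape α, rate β) prior, the Poisson likelihood is conjugate: the posterior is Gamma(α + ΣXᵢ, β + n).
Posterior: Gamma(α+S, β+n) = Gamma(3.0+82, 4.3+9) = Gamma(85.0, 13.3).
Var = α/β² = 85.0/13.3² = 0.4805.

0.4805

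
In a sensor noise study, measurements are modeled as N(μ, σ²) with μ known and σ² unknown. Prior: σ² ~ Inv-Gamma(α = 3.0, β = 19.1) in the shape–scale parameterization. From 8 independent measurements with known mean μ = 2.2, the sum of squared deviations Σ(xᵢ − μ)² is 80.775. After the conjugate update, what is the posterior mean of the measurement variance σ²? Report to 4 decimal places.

With known mean μ and an Inverse-Gamma(α, β) prior on σ², the Normal likelihood is conjugate: posterior is Inv-Gamma(α + n/2, β + Σ(xᵢ−μ)²/2).
Posterior: Inv-Gamma(3.0 + 8/2, 19.1 + 80.775/2) = Inv-Gamma(7.00, 59.4875).
E[σ²|data] = β/(α−1) = 59.4875/6.00 = 9.9146.

9.9146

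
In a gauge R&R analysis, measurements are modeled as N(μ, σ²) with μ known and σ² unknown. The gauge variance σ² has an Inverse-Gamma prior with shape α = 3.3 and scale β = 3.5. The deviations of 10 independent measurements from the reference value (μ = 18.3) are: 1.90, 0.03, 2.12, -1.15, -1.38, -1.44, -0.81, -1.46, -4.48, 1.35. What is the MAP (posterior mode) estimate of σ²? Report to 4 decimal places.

2.4240

With known mean μ and an Inverse-Gamma(α, β) prior on σ², the Normal likelihood is conjugate: posterior is Inv-Gamma(α + n/2, β + Σ(xᵢ−μ)²/2).
Σ(xᵢ−μ)² = (1.90)² + (0.03)² + (2.12)² + (-1.15)² + (-1.38)² + (-1.44)² + (-0.81)² + (-1.46)² + (-4.48)² + (1.35)² = 38.0864.
Posterior: Inv-Gamma(3.3 + 10/2, 3.5 + 38.0864/2) = Inv-Gamma(8.30, 22.54320).
Mode = β/(α+1) = 22.54320/9.30 = 2.4240.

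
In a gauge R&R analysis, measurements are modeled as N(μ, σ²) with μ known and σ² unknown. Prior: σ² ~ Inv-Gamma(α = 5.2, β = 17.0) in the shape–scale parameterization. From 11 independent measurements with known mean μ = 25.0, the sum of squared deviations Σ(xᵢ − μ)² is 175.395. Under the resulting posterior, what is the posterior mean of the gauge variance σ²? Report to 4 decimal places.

10.7936

With known mean μ and an Inverse-Gamma(α, β) prior on σ², the Normal likelihood is conjugate: posterior is Inv-Gamma(α + n/2, β + Σ(xᵢ−μ)²/2).
Posterior: Inv-Gamma(5.2 + 11/2, 17.0 + 175.395/2) = Inv-Gamma(10.70, 104.6975).
E[σ²|data] = β/(α−1) = 104.6975/9.70 = 10.7936.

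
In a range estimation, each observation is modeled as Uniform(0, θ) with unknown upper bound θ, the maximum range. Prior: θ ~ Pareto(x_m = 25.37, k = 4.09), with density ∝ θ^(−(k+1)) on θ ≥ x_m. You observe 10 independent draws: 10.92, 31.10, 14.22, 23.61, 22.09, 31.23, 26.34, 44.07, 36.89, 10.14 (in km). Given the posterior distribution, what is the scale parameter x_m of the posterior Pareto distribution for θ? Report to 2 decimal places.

44.07

A Pareto(scale x_m, shape k) prior on the upper bound θ of Uniform(0, θ) is conjugate: posterior is Pareto(max(x_m, max xᵢ), k + n).
Sample maximum = 44.07; prior scale x_m = 25.37 → posterior scale = max = 44.07.
Posterior shape = 4.09 + 10 = 14.09.
Posterior scale x_m = 44.07.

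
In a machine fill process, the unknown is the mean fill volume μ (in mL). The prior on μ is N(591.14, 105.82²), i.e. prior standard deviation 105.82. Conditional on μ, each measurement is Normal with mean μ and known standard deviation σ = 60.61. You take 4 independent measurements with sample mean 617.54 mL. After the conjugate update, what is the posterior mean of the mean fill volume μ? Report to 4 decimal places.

For Normal data with known variance σ², a Normal(μ₀, σ₀²) prior on μ is conjugate. Posterior precision = 1/σ₀² + n/σ²; posterior mean is the precision-weighted average of μ₀ and x̄.
n·x̄ = 4·617.54 = 2470.16.
σ₀² = 105.82² = 11197.8724, σ² = 60.61² = 3673.5721; σ² + n·σ₀² = 3673.5721 + 4·11197.8724 = 48465.0617.
Posterior mean = (μ₀/σ₀² + n·x̄/σ²)/(1/σ₀² + n/σ²) = (σ²·μ₀ + σ₀²·n·x̄)/(σ² + n·σ₀²) = (3673.5721·591.14 + 11197.8724·2470.16)/48465.0617 = 29832131.898778/48465.0617 = 615.5389.

615.5389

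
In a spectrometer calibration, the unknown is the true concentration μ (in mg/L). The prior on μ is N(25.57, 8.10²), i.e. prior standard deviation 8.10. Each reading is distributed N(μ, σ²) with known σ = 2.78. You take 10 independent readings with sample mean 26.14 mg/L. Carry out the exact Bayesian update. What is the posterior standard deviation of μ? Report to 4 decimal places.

0.8740

For Normal data with known variance σ², a Normal(μ₀, σ₀²) prior on μ is conjugate. Posterior precision = 1/σ₀² + n/σ²; posterior mean is the precision-weighted average of μ₀ and x̄.
σ₀² = 8.10² = 65.61, σ² = 2.78² = 7.7284; σ² + n·σ₀² = 7.7284 + 10·65.61 = 663.8284.
Posterior precision = 1/σ₀² + n/σ² = 1/65.61 + 10/7.7284 = (σ² + n·σ₀²)/(σ₀²σ²) = 663.8284/(65.61·7.7284); posterior variance σₙ² = σ₀²σ²/(σ² + n·σ₀²) = 65.61·7.7284/663.8284 = 0.763842.
Posterior SD = √σₙ² = √(65.61·7.7284/663.8284) = 0.8740.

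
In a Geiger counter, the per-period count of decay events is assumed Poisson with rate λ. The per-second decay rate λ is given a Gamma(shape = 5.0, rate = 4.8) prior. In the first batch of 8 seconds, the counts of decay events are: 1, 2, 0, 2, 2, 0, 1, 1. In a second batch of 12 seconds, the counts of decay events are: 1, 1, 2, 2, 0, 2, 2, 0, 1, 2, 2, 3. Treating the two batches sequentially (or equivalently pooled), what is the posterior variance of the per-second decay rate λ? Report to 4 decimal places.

0.0520

With a Gamma(shape α, rate β) prior, the Poisson likelihood is conjugate: the posterior is Gamma(α + ΣXᵢ, β + n).
Batch 1: sum of counts S = 9 over n = 8 seconds.
After batch 1: Gamma(α+S, β+n) = Gamma(5.0+9, 4.8+8) = Gamma(14.0, 12.8).
Batch 2: sum of counts S = 18 over n = 12 seconds.
After batch 2: Gamma(α+S, β+n) = Gamma(14.0+18, 12.8+12) = Gamma(32.0, 24.8).
Var = α/β² = 32.0/24.8² = 0.0520.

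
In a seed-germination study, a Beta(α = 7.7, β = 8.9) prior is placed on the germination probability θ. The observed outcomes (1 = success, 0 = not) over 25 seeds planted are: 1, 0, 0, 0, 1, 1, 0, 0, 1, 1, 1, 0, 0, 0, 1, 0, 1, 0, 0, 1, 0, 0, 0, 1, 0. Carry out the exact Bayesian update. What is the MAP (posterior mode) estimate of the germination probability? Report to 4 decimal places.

0.4217

The Beta prior is conjugate to a Binomial/Bernoulli likelihood; the update adds successes to α and failures to β.
Posterior: Beta(α+k, β+n−k) = Beta(7.7+10, 8.9+15) = Beta(17.7, 23.9).
Mode of Beta(a,b) for a,b>1 is (a−1)/(a+b−2) = 16.7/39.6 = 0.4217.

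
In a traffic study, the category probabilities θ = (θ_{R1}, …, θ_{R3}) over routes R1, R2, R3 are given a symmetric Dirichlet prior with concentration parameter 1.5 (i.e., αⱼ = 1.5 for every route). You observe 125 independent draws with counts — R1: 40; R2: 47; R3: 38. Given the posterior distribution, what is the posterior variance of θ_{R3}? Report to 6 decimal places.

The Dirichlet prior is conjugate to the Multinomial likelihood: each posterior αⱼ = prior αⱼ + observed count nⱼ.
Posterior concentration: (41.5, 48.5, 39.5), total = 129.5.
Var[θ_j] = α_j(Σα−α_j)/((Σα)²(Σα+1)) = 39.5·90.0/(129.5²·130.5) = 0.001624.

0.001624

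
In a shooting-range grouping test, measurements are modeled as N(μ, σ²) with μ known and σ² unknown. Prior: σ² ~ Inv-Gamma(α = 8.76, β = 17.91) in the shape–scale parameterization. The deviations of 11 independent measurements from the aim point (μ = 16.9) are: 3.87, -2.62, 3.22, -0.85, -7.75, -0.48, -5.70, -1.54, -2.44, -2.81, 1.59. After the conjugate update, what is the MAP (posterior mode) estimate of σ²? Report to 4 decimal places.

5.9071

With known mean μ and an Inverse-Gamma(α, β) prior on σ², the Normal likelihood is conjugate: posterior is Inv-Gamma(α + n/2, β + Σ(xᵢ−μ)²/2).
Σ(xᵢ−μ)² = (3.87)² + (-2.62)² + (3.22)² + (-0.85)² + (-7.75)² + (-0.48)² + (-5.70)² + (-1.54)² + (-2.44)² + (-2.81)² + (1.59)² = 144.4645.
Posterior: Inv-Gamma(8.76 + 11/2, 17.91 + 144.4645/2) = Inv-Gamma(14.26, 90.14225).
Mode = β/(α+1) = 90.14225/15.26 = 5.9071.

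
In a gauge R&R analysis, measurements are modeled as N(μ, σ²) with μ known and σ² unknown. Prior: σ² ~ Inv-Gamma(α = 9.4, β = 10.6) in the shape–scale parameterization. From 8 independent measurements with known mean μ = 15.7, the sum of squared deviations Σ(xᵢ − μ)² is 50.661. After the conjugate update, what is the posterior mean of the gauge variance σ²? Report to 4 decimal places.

With known mean μ and an Inverse-Gamma(α, β) prior on σ², the Normal likelihood is conjugate: posterior is Inv-Gamma(α + n/2, β + Σ(xᵢ−μ)²/2).
Posterior: Inv-Gamma(9.4 + 8/2, 10.6 + 50.661/2) = Inv-Gamma(13.40, 35.9305).
E[σ²|data] = β/(α−1) = 35.9305/12.40 = 2.8976.

2.8976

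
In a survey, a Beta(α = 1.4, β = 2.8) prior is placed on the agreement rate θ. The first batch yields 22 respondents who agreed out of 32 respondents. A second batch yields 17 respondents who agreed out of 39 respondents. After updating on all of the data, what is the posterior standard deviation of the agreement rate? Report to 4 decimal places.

0.0571

The Beta prior is conjugate to a Binomial/Bernoulli likelihood; the update adds successes to α and failures to β.
After batch 1: Beta(1.4+22, 2.8+10) = Beta(23.4, 12.8).
After batch 2: Beta(23.4+17, 12.8+22) = Beta(40.4, 34.8).
Var = αβ/((α+β)²(α+β+1)) = 40.4·34.8/(75.2²·76.2) = 0.00326265; SD = √0.00326265 = 0.0571.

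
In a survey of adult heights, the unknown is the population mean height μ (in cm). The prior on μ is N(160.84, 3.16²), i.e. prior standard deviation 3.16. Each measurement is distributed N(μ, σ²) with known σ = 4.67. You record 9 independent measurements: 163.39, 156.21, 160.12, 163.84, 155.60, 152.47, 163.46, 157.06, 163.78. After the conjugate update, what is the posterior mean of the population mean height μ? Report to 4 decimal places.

159.8001

For Normal data with known variance σ², a Normal(μ₀, σ₀²) prior on μ is conjugate. Posterior precision = 1/σ₀² + n/σ²; posterior mean is the precision-weighted average of μ₀ and x̄.
Σxᵢ = 163.39 + 156.21 + 160.12 + 163.84 + 155.60 + 152.47 + 163.46 + 157.06 + 163.78 = 1435.93, so n·x̄ = 1435.93.
σ₀² = 3.16² = 9.9856, σ² = 4.67² = 21.8089; σ² + n·σ₀² = 21.8089 + 9·9.9856 = 111.6793.
Posterior mean = (μ₀/σ₀² + n·x̄/σ²)/(1/σ₀² + n/σ²) = (σ²·μ₀ + σ₀²·n·x̄)/(σ² + n·σ₀²) = (21.8089·160.84 + 9.9856·1435.93)/111.6793 = 17846.366084/111.6793 = 159.8001.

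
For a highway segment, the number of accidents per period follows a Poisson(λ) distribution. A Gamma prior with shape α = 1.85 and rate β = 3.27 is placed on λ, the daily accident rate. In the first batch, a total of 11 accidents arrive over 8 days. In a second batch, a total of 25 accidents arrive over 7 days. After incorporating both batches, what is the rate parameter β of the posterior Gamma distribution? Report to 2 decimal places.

With a Gamma(shape α, rate β) prior, the Poisson likelihood is conjugate: the posterior is Gamma(α + ΣXᵢ, β + n).
After batch 1: Gamma(α+S, β+n) = Gamma(1.85+11, 3.27+8) = Gamma(12.85, 11.27).
After batch 2: Gamma(α+S, β+n) = Gamma(12.85+25, 11.27+7) = Gamma(37.85, 18.27).
Posterior β = 18.27.

18.27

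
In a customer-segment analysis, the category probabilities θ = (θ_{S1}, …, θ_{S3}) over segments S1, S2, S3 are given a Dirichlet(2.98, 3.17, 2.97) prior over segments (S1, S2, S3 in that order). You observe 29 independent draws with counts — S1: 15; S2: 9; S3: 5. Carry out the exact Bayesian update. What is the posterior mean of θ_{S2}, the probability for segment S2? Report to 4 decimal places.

The Dirichlet prior is conjugate to the Multinomial likelihood: each posterior αⱼ = prior αⱼ + observed count nⱼ.
Posterior concentration: (17.98, 12.17, 7.97), total = 38.12.
E[θ_{S2}|data] = α_{S2}/Σα = 12.17/38.12 = 0.3193.

0.3193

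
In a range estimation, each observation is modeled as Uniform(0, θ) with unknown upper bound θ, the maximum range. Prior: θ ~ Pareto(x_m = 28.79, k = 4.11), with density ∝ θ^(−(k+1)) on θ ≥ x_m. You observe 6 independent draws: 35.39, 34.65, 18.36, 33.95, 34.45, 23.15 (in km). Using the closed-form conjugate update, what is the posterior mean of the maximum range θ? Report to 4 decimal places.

A Pareto(scale x_m, shape k) prior on the upper bound θ of Uniform(0, θ) is conjugate: posterior is Pareto(max(x_m, max xᵢ), k + n).
Sample maximum = 35.39; prior scale x_m = 28.79 → posterior scale = max = 35.39.
Posterior shape = 4.11 + 6 = 10.11.
E[θ|data] = k·x_m/(k−1) = 10.11·35.39/9.11 = 39.2747.

39.2747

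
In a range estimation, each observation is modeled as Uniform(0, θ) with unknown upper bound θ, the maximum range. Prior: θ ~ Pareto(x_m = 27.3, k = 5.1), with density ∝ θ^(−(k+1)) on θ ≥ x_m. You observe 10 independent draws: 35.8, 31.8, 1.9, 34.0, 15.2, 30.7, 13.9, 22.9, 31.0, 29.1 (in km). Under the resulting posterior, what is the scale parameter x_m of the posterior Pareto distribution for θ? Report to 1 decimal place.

35.8

A Pareto(scale x_m, shape k) prior on the upper bound θ of Uniform(0, θ) is conjugate: posterior is Pareto(max(x_m, max xᵢ), k + n).
Sample maximum = 35.8; prior scale x_m = 27.3 → posterior scale = max = 35.8.
Posterior shape = 5.1 + 10 = 15.1.
Posterior scale x_m = 35.8.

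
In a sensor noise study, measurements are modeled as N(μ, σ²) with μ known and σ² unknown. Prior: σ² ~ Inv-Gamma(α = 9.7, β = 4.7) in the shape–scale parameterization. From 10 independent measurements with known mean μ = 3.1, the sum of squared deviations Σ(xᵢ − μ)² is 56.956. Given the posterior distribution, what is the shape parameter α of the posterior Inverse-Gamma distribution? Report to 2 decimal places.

14.70

With known mean μ and an Inverse-Gamma(α, β) prior on σ², the Normal likelihood is conjugate: posterior is Inv-Gamma(α + n/2, β + Σ(xᵢ−μ)²/2).
Posterior: Inv-Gamma(9.7 + 10/2, 4.7 + 56.956/2) = Inv-Gamma(14.70, 33.1780).
Posterior α = 14.70.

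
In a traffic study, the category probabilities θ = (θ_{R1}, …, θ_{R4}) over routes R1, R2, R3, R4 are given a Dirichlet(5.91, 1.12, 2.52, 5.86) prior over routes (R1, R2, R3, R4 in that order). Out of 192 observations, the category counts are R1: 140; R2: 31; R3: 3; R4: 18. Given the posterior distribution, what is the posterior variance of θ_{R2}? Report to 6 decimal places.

0.000628

The Dirichlet prior is conjugate to the Multinomial likelihood: each posterior αⱼ = prior αⱼ + observed count nⱼ.
Posterior concentration: (145.91, 32.12, 5.52, 23.86), total = 207.41.
Var[θ_j] = α_j(Σα−α_j)/((Σα)²(Σα+1)) = 32.12·175.29/(207.41²·208.41) = 0.000628.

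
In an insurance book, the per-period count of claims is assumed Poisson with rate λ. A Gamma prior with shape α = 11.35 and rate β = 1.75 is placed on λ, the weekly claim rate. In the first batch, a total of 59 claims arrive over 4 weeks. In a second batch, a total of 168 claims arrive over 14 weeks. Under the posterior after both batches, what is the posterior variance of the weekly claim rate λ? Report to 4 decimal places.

0.6111

With a Gamma(shape α, rate β) prior, the Poisson likelihood is conjugate: the posterior is Gamma(α + ΣXᵢ, β + n).
After batch 1: Gamma(α+S, β+n) = Gamma(11.35+59, 1.75+4) = Gamma(70.35, 5.75).
After batch 2: Gamma(α+S, β+n) = Gamma(70.35+168, 5.75+14) = Gamma(238.35, 19.75).
Var = α/β² = 238.35/19.75² = 0.6111.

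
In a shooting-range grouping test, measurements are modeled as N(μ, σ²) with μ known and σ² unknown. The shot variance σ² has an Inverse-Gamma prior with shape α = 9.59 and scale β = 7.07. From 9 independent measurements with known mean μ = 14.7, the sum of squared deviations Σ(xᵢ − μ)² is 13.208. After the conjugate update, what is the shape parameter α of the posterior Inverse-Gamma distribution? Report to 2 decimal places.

With known mean μ and an Inverse-Gamma(α, β) prior on σ², the Normal likelihood is conjugate: posterior is Inv-Gamma(α + n/2, β + Σ(xᵢ−μ)²/2).
Posterior: Inv-Gamma(9.59 + 9/2, 7.07 + 13.208/2) = Inv-Gamma(14.09, 13.6740).
Posterior α = 14.09.

14.09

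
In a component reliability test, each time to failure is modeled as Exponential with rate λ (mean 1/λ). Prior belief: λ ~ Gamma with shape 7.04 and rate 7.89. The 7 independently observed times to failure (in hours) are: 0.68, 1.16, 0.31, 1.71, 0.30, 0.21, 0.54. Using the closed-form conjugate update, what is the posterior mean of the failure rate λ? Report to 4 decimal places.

With a Gamma(shape α, rate β) prior on the exponential rate λ, the posterior after n observations with total T = Σxᵢ is Gamma(α+n, β+T).
Sum of observations T = 4.91 hours; n = 7.
Posterior: Gamma(7.04+7, 7.89+4.91) = Gamma(14.04, 12.80).
Posterior mean of λ = α/β = 14.04/12.80 = 1.0969.

1.0969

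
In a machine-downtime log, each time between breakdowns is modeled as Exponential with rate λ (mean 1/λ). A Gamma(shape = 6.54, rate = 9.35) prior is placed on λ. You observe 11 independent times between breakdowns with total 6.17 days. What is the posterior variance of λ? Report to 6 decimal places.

With a Gamma(shape α, rate β) prior on the exponential rate λ, the posterior after n observations with total T = Σxᵢ is Gamma(α+n, β+T).
Posterior: Gamma(6.54+11, 9.35+6.17) = Gamma(17.54, 15.52).
Var = α/β² = 0.072819.

0.072819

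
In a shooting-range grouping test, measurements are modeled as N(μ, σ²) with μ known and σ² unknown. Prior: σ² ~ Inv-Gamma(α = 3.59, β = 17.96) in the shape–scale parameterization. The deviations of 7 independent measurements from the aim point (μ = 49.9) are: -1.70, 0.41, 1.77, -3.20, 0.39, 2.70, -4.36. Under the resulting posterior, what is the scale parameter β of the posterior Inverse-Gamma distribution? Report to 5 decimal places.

With known mean μ and an Inverse-Gamma(α, β) prior on σ², the Normal likelihood is conjugate: posterior is Inv-Gamma(α + n/2, β + Σ(xᵢ−μ)²/2).
Σ(xᵢ−μ)² = (-1.70)² + (0.41)² + (1.77)² + (-3.20)² + (0.39)² + (2.70)² + (-4.36)² = 42.8827.
Posterior: Inv-Gamma(3.59 + 7/2, 17.96 + 42.8827/2) = Inv-Gamma(7.09, 39.40135).
Posterior β = 39.40135.

39.40135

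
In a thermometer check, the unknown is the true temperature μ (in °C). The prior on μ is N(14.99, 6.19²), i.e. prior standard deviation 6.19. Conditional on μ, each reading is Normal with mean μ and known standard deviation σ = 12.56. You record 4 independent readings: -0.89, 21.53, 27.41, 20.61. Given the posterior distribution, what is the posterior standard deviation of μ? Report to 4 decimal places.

4.4085

For Normal data with known variance σ², a Normal(μ₀, σ₀²) prior on μ is conjugate. Posterior precision = 1/σ₀² + n/σ²; posterior mean is the precision-weighted average of μ₀ and x̄.
σ₀² = 6.19² = 38.3161, σ² = 12.56² = 157.7536; σ² + n·σ₀² = 157.7536 + 4·38.3161 = 311.018.
Posterior precision = 1/σ₀² + n/σ² = 1/38.3161 + 4/157.7536 = (σ² + n·σ₀²)/(σ₀²σ²) = 311.018/(38.3161·157.7536); posterior variance σₙ² = σ₀²σ²/(σ² + n·σ₀²) = 38.3161·157.7536/311.018 = 19.434575.
Posterior SD = √σₙ² = √(38.3161·157.7536/311.018) = 4.4085.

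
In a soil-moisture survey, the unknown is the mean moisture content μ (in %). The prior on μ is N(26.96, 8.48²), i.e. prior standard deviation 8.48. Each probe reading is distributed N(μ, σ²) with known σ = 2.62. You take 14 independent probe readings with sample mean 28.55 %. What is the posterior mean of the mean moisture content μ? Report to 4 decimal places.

28.5392

For Normal data with known variance σ², a Normal(μ₀, σ₀²) prior on μ is conjugate. Posterior precision = 1/σ₀² + n/σ²; posterior mean is the precision-weighted average of μ₀ and x̄.
n·x̄ = 14·28.55 = 399.7.
σ₀² = 8.48² = 71.9104, σ² = 2.62² = 6.8644; σ² + n·σ₀² = 6.8644 + 14·71.9104 = 1013.61.
Posterior mean = (μ₀/σ₀² + n·x̄/σ²)/(1/σ₀² + n/σ²) = (σ²·μ₀ + σ₀²·n·x̄)/(σ² + n·σ₀²) = (6.8644·26.96 + 71.9104·399.7)/1013.61 = 28927.651104/1013.61 = 28.5392.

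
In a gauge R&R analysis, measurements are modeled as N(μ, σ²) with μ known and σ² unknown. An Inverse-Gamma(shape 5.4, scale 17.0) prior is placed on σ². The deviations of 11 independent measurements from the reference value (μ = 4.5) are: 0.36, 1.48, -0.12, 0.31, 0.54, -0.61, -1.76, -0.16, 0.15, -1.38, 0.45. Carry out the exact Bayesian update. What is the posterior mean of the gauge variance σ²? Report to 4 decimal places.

With known mean μ and an Inverse-Gamma(α, β) prior on σ², the Normal likelihood is conjugate: posterior is Inv-Gamma(α + n/2, β + Σ(xᵢ−μ)²/2).
Σ(xᵢ−μ)² = (0.36)² + (1.48)² + (-0.12)² + (0.31)² + (0.54)² + (-0.61)² + (-1.76)² + (-0.16)² + (0.15)² + (-1.38)² + (0.45)² = 8.3468.
Posterior: Inv-Gamma(5.4 + 11/2, 17.0 + 8.3468/2) = Inv-Gamma(10.90, 21.17340).
E[σ²|data] = β/(α−1) = 21.17340/9.90 = 2.1387.

2.1387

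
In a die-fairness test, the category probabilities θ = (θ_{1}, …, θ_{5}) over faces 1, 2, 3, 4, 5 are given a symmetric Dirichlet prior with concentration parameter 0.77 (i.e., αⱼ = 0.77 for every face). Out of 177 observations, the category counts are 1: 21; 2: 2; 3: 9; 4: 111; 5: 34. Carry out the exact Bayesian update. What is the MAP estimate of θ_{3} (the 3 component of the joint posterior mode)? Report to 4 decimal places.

The Dirichlet prior is conjugate to the Multinomial likelihood: each posterior αⱼ = prior αⱼ + observed count nⱼ.
Posterior concentration: (21.77, 2.77, 9.77, 111.77, 34.77), total = 180.85.
Joint mode component: (α_{3}−1)/(Σα−K) = 8.77/175.85 = 0.0499.

0.0499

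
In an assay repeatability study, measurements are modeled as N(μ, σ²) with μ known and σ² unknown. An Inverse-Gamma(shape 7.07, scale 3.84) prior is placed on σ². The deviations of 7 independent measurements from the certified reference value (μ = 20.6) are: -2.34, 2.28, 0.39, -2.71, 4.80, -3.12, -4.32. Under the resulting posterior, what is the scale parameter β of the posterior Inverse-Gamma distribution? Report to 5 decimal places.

With known mean μ and an Inverse-Gamma(α, β) prior on σ², the Normal likelihood is conjugate: posterior is Inv-Gamma(α + n/2, β + Σ(xᵢ−μ)²/2).
Σ(xᵢ−μ)² = (-2.34)² + (2.28)² + (0.39)² + (-2.71)² + (4.80)² + (-3.12)² + (-4.32)² = 69.6070.
Posterior: Inv-Gamma(7.07 + 7/2, 3.84 + 69.6070/2) = Inv-Gamma(10.57, 38.64350).
Posterior β = 38.64350.

38.64350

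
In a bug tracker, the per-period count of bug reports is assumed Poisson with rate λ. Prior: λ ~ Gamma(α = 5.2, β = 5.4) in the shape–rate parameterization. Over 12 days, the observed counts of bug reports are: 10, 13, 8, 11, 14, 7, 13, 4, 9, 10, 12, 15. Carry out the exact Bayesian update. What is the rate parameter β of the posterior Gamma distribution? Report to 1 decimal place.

With a Gamma(shape α, rate β) prior, the Poisson likelihood is conjugate: the posterior is Gamma(α + ΣXᵢ, β + n).
Sum of counts S = 126 over n = 12 days.
Posterior: Gamma(α+S, β+n) = Gamma(5.2+126, 5.4+12) = Gamma(131.2, 17.4).
Posterior β = 17.4.

17.4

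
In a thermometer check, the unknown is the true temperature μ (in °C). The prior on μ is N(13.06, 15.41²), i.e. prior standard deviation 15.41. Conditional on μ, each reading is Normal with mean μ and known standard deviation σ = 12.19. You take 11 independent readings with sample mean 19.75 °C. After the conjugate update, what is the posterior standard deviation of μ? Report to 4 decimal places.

For Normal data with known variance σ², a Normal(μ₀, σ₀²) prior on μ is conjugate. Posterior precision = 1/σ₀² + n/σ²; posterior mean is the precision-weighted average of μ₀ and x̄.
σ₀² = 15.41² = 237.4681, σ² = 12.19² = 148.5961; σ² + n·σ₀² = 148.5961 + 11·237.4681 = 2760.7452.
Posterior precision = 1/σ₀² + n/σ² = 1/237.4681 + 11/148.5961 = (σ² + n·σ₀²)/(σ₀²σ²) = 2760.7452/(237.4681·148.5961); posterior variance σₙ² = σ₀²σ²/(σ² + n·σ₀²) = 237.4681·148.5961/2760.7452 = 12.781634.
Posterior SD = √σₙ² = √(237.4681·148.5961/2760.7452) = 3.5751.

3.5751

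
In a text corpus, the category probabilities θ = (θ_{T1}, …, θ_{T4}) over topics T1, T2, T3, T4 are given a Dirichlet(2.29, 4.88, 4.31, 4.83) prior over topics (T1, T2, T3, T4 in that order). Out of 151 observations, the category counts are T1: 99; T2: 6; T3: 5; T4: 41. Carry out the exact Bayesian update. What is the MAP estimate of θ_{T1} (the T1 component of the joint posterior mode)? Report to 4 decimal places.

The Dirichlet prior is conjugate to the Multinomial likelihood: each posterior αⱼ = prior αⱼ + observed count nⱼ.
Posterior concentration: (101.29, 10.88, 9.31, 45.83), total = 167.31.
Joint mode component: (α_{T1}−1)/(Σα−K) = 100.29/163.31 = 0.6141.

0.6141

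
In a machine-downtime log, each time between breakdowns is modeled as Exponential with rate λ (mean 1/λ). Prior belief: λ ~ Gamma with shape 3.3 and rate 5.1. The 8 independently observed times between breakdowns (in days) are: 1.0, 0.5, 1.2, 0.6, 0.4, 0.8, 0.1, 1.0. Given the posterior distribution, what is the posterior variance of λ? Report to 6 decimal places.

0.098699

With a Gamma(shape α, rate β) prior on the exponential rate λ, the posterior after n observations with total T = Σxᵢ is Gamma(α+n, β+T).
Sum of observations T = 5.6 days; n = 8.
Posterior: Gamma(3.3+8, 5.1+5.6) = Gamma(11.3, 10.7).
Var = α/β² = 0.098699.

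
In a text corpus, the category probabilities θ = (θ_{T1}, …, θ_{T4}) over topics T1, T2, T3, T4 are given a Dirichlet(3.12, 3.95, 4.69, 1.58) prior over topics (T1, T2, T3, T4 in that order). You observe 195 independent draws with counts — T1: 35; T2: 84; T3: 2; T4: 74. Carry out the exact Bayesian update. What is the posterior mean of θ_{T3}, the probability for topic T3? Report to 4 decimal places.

The Dirichlet prior is conjugate to the Multinomial likelihood: each posterior αⱼ = prior αⱼ + observed count nⱼ.
Posterior concentration: (38.12, 87.95, 6.69, 75.58), total = 208.34.
E[θ_{T3}|data] = α_{T3}/Σα = 6.69/208.34 = 0.0321.

0.0321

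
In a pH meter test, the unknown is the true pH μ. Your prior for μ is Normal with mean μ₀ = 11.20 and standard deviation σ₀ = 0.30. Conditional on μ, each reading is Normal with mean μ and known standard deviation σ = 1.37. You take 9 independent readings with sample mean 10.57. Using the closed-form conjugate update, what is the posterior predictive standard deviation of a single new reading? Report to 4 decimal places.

1.3928

For Normal data with known variance σ², a Normal(μ₀, σ₀²) prior on μ is conjugate. Posterior precision = 1/σ₀² + n/σ²; posterior mean is the precision-weighted average of μ₀ and x̄.
σ₀² = 0.30² = 0.09, σ² = 1.37² = 1.8769; σ² + n·σ₀² = 1.8769 + 9·0.09 = 2.6869.
Posterior precision = 1/σ₀² + n/σ² = 1/0.09 + 9/1.8769 = (σ² + n·σ₀²)/(σ₀²σ²) = 2.6869/(0.09·1.8769); posterior variance σₙ² = σ₀²σ²/(σ² + n·σ₀²) = 0.09·1.8769/2.6869 = 0.062868.
Predictive variance for one new observation = σₙ² + σ² = 0.09·1.8769/2.6869 + 1.8769 = σ²·(σ₀² + 2.6869)/2.6869 = 1.8769·2.7769/2.6869 = 1.939768; SD = √(1.8769·2.7769/2.6869) = 1.3928.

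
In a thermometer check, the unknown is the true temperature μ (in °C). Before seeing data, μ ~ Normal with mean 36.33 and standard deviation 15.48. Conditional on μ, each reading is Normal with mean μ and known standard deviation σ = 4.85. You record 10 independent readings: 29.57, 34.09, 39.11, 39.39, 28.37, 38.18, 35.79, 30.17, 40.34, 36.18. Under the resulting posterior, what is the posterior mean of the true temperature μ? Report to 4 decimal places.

For Normal data with known variance σ², a Normal(μ₀, σ₀²) prior on μ is conjugate. Posterior precision = 1/σ₀² + n/σ²; posterior mean is the precision-weighted average of μ₀ and x̄.
Σxᵢ = 29.57 + 34.09 + 39.11 + 39.39 + 28.37 + 38.18 + 35.79 + 30.17 + 40.34 + 36.18 = 351.19, so n·x̄ = 351.19.
σ₀² = 15.48² = 239.6304, σ² = 4.85² = 23.5225; σ² + n·σ₀² = 23.5225 + 10·239.6304 = 2419.8265.
Posterior mean = (μ₀/σ₀² + n·x̄/σ²)/(1/σ₀² + n/σ²) = (σ²·μ₀ + σ₀²·n·x̄)/(σ² + n·σ₀²) = (23.5225·36.33 + 239.6304·351.19)/2419.8265 = 85010.372601/2419.8265 = 35.1308.

35.1308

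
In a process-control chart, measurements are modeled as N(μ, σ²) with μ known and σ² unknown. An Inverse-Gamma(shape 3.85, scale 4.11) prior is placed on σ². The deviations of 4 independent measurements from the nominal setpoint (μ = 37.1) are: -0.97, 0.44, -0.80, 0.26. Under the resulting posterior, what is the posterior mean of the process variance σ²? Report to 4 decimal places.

1.0373

With known mean μ and an Inverse-Gamma(α, β) prior on σ², the Normal likelihood is conjugate: posterior is Inv-Gamma(α + n/2, β + Σ(xᵢ−μ)²/2).
Σ(xᵢ−μ)² = (-0.97)² + (0.44)² + (-0.80)² + (0.26)² = 1.8421.
Posterior: Inv-Gamma(3.85 + 4/2, 4.11 + 1.8421/2) = Inv-Gamma(5.85, 5.03105).
E[σ²|data] = β/(α−1) = 5.03105/4.85 = 1.0373.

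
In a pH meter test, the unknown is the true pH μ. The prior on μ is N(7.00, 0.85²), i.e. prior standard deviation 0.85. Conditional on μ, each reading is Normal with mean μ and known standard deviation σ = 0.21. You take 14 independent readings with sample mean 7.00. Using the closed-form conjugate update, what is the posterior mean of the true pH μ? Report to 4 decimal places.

For Normal data with known variance σ², a Normal(μ₀, σ₀²) prior on μ is conjugate. Posterior precision = 1/σ₀² + n/σ²; posterior mean is the precision-weighted average of μ₀ and x̄.
n·x̄ = 14·7.00 = 98.
σ₀² = 0.85² = 0.7225, σ² = 0.21² = 0.0441; σ² + n·σ₀² = 0.0441 + 14·0.7225 = 10.1591.
Posterior mean = (μ₀/σ₀² + n·x̄/σ²)/(1/σ₀² + n/σ²) = (σ²·μ₀ + σ₀²·n·x̄)/(σ² + n·σ₀²) = (0.0441·7.00 + 0.7225·98)/10.1591 = 71.1137/10.1591 = 7.0000.

7.0000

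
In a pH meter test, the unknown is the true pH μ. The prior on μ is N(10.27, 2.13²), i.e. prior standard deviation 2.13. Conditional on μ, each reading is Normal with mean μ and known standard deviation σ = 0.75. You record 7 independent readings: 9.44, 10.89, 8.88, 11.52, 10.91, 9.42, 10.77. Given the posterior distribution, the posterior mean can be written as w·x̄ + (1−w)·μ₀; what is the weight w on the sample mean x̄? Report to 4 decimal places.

0.9826

For Normal data with known variance σ², a Normal(μ₀, σ₀²) prior on μ is conjugate. Posterior precision = 1/σ₀² + n/σ²; posterior mean is the precision-weighted average of μ₀ and x̄.
σ₀² = 2.13² = 4.5369, σ² = 0.75² = 0.5625. Prior precision 1/σ₀² = 1/4.5369; data precision n/σ² = 7/0.5625.
w = (n/σ²)/(1/σ₀² + n/σ²) = n·σ₀²/(σ² + n·σ₀²) = 7·4.5369/(0.5625 + 7·4.5369) = 31.7583/32.3208 = 0.9826.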